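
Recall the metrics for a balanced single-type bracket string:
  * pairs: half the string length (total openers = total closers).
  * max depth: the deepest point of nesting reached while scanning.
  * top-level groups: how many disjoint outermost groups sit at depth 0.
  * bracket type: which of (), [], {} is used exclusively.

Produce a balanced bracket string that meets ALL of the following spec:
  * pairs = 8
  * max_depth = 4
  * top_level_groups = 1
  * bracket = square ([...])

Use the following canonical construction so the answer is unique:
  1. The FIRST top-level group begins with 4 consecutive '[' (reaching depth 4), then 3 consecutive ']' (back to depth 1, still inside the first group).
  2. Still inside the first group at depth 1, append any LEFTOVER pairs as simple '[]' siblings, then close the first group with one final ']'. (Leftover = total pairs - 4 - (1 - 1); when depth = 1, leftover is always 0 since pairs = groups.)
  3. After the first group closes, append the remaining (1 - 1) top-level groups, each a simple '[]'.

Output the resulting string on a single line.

Answer: [[[[]]][][][][]]

Derivation:
Spec: pairs=8 depth=4 groups=1
Leftover pairs = 8 - 4 - (1-1) = 4
First group: deep chain of depth 4 + 4 sibling pairs
Remaining 0 groups: simple '[]' each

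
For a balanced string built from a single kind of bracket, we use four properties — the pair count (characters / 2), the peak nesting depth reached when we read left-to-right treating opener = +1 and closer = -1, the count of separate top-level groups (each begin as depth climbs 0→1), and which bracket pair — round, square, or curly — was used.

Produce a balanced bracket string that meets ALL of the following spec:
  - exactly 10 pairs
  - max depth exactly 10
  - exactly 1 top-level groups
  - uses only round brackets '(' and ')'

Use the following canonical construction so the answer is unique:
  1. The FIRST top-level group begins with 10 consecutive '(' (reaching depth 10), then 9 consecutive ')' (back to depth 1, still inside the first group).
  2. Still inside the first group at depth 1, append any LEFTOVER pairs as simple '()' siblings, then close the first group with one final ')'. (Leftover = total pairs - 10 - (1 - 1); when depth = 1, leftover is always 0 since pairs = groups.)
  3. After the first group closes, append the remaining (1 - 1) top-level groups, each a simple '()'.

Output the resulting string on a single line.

Answer: (((((((((())))))))))

Derivation:
Spec: pairs=10 depth=10 groups=1
Leftover pairs = 10 - 10 - (1-1) = 0
First group: deep chain of depth 10 + 0 sibling pairs
Remaining 0 groups: simple '()' each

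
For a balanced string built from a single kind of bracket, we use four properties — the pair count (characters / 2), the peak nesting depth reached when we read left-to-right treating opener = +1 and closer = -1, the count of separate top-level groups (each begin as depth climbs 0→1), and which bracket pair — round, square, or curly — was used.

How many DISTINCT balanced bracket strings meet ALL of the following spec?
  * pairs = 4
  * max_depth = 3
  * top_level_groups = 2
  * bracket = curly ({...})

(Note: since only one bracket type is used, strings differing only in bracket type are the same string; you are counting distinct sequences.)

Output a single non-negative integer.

Answer: 2

Derivation:
Spec: pairs=4 depth=3 groups=2
Count(depth <= 3) = 5
Count(depth <= 2) = 3
Count(depth == 3) = 5 - 3 = 2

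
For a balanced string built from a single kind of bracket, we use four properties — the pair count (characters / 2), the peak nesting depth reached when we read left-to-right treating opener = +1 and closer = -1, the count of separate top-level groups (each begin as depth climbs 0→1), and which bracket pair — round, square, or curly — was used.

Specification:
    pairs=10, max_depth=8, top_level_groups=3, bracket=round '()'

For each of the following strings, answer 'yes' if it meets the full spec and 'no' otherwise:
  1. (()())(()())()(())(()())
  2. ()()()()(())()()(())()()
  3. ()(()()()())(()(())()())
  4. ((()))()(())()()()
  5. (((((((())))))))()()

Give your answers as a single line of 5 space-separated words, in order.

Answer: no no no no yes

Derivation:
String 1 '(()())(()())()(())(()())': depth seq [1 2 1 2 1 0 1 2 1 2 1 0 1 0 1 2 1 0 1 2 1 2 1 0]
  -> pairs=12 depth=2 groups=5 -> no
String 2 '()()()()(())()()(())()()': depth seq [1 0 1 0 1 0 1 0 1 2 1 0 1 0 1 0 1 2 1 0 1 0 1 0]
  -> pairs=12 depth=2 groups=10 -> no
String 3 '()(()()()())(()(())()())': depth seq [1 0 1 2 1 2 1 2 1 2 1 0 1 2 1 2 3 2 1 2 1 2 1 0]
  -> pairs=12 depth=3 groups=3 -> no
String 4 '((()))()(())()()()': depth seq [1 2 3 2 1 0 1 0 1 2 1 0 1 0 1 0 1 0]
  -> pairs=9 depth=3 groups=6 -> no
String 5 '(((((((())))))))()()': depth seq [1 2 3 4 5 6 7 8 7 6 5 4 3 2 1 0 1 0 1 0]
  -> pairs=10 depth=8 groups=3 -> yes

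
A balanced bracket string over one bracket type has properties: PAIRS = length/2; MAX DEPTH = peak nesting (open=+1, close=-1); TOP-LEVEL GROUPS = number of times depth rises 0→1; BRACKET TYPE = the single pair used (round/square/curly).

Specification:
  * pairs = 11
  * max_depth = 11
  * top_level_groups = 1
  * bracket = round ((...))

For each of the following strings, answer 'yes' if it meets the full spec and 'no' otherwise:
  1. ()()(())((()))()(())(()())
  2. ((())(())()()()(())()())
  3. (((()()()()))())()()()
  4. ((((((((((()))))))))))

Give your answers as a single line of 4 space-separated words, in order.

Answer: no no no yes

Derivation:
String 1 '()()(())((()))()(())(()())': depth seq [1 0 1 0 1 2 1 0 1 2 3 2 1 0 1 0 1 2 1 0 1 2 1 2 1 0]
  -> pairs=13 depth=3 groups=7 -> no
String 2 '((())(())()()()(())()())': depth seq [1 2 3 2 1 2 3 2 1 2 1 2 1 2 1 2 3 2 1 2 1 2 1 0]
  -> pairs=12 depth=3 groups=1 -> no
String 3 '(((()()()()))())()()()': depth seq [1 2 3 4 3 4 3 4 3 4 3 2 1 2 1 0 1 0 1 0 1 0]
  -> pairs=11 depth=4 groups=4 -> no
String 4 '((((((((((()))))))))))': depth seq [1 2 3 4 5 6 7 8 9 10 11 10 9 8 7 6 5 4 3 2 1 0]
  -> pairs=11 depth=11 groups=1 -> yes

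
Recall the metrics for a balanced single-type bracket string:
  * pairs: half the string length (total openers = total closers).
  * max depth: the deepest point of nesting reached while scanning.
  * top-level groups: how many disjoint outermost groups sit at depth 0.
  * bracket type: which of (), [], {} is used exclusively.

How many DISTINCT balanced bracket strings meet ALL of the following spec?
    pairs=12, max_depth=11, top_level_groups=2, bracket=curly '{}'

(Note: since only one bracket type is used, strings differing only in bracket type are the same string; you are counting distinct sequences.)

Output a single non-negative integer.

Answer: 2

Derivation:
Spec: pairs=12 depth=11 groups=2
Count(depth <= 11) = 58786
Count(depth <= 10) = 58784
Count(depth == 11) = 58786 - 58784 = 2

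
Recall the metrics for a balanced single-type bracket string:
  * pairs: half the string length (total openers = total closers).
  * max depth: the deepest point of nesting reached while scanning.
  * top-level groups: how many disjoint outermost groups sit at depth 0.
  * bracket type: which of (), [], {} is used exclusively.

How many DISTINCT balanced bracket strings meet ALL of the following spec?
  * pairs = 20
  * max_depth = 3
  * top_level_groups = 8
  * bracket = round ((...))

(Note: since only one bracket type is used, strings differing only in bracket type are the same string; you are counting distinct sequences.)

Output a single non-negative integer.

Spec: pairs=20 depth=3 groups=8
Count(depth <= 3) = 8182432
Count(depth <= 2) = 50388
Count(depth == 3) = 8182432 - 50388 = 8132044

Answer: 8132044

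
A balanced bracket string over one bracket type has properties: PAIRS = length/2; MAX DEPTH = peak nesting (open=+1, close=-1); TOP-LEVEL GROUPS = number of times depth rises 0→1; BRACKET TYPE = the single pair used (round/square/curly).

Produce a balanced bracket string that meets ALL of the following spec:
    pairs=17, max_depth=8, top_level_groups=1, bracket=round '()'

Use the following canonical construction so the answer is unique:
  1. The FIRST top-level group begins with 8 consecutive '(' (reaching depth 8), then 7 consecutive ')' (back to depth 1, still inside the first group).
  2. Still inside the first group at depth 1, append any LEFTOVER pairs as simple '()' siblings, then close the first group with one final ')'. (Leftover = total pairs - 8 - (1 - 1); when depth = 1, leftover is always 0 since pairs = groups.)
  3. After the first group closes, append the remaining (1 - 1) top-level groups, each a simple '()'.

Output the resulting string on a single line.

Spec: pairs=17 depth=8 groups=1
Leftover pairs = 17 - 8 - (1-1) = 9
First group: deep chain of depth 8 + 9 sibling pairs
Remaining 0 groups: simple '()' each

Answer: (((((((()))))))()()()()()()()()())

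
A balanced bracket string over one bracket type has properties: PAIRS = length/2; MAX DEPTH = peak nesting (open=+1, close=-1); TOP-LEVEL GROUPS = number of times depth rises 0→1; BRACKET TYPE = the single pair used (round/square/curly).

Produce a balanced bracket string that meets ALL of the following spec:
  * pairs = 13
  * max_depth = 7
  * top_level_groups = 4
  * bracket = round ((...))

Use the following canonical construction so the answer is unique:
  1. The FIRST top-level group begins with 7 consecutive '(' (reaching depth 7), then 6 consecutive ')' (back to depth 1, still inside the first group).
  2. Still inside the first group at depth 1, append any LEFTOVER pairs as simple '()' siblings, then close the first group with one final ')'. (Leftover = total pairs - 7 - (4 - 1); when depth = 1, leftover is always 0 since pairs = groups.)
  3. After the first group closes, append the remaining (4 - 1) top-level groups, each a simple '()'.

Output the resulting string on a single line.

Spec: pairs=13 depth=7 groups=4
Leftover pairs = 13 - 7 - (4-1) = 3
First group: deep chain of depth 7 + 3 sibling pairs
Remaining 3 groups: simple '()' each

Answer: ((((((())))))()()())()()()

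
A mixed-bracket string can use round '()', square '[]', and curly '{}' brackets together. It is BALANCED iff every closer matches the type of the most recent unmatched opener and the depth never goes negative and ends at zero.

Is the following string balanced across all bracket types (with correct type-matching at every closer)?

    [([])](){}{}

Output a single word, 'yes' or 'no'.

pos 0: push '['; stack = [
pos 1: push '('; stack = [(
pos 2: push '['; stack = [([
pos 3: ']' matches '['; pop; stack = [(
pos 4: ')' matches '('; pop; stack = [
pos 5: ']' matches '['; pop; stack = (empty)
pos 6: push '('; stack = (
pos 7: ')' matches '('; pop; stack = (empty)
pos 8: push '{'; stack = {
pos 9: '}' matches '{'; pop; stack = (empty)
pos 10: push '{'; stack = {
pos 11: '}' matches '{'; pop; stack = (empty)
end: stack empty → VALID
Verdict: properly nested → yes

Answer: yes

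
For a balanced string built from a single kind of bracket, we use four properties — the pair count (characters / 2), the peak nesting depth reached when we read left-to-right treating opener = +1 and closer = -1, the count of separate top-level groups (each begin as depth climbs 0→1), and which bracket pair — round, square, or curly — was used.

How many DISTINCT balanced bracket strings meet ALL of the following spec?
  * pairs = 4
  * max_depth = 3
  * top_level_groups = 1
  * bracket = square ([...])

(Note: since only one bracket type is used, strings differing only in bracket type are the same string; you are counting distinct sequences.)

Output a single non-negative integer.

Answer: 3

Derivation:
Spec: pairs=4 depth=3 groups=1
Count(depth <= 3) = 4
Count(depth <= 2) = 1
Count(depth == 3) = 4 - 1 = 3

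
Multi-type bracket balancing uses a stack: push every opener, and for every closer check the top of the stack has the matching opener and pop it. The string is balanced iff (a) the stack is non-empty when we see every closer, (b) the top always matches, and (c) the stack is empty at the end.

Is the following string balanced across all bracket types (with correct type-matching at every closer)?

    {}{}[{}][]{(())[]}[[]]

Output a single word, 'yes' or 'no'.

pos 0: push '{'; stack = {
pos 1: '}' matches '{'; pop; stack = (empty)
pos 2: push '{'; stack = {
pos 3: '}' matches '{'; pop; stack = (empty)
pos 4: push '['; stack = [
pos 5: push '{'; stack = [{
pos 6: '}' matches '{'; pop; stack = [
pos 7: ']' matches '['; pop; stack = (empty)
pos 8: push '['; stack = [
pos 9: ']' matches '['; pop; stack = (empty)
pos 10: push '{'; stack = {
pos 11: push '('; stack = {(
pos 12: push '('; stack = {((
pos 13: ')' matches '('; pop; stack = {(
pos 14: ')' matches '('; pop; stack = {
pos 15: push '['; stack = {[
pos 16: ']' matches '['; pop; stack = {
pos 17: '}' matches '{'; pop; stack = (empty)
pos 18: push '['; stack = [
pos 19: push '['; stack = [[
pos 20: ']' matches '['; pop; stack = [
pos 21: ']' matches '['; pop; stack = (empty)
end: stack empty → VALID
Verdict: properly nested → yes

Answer: yes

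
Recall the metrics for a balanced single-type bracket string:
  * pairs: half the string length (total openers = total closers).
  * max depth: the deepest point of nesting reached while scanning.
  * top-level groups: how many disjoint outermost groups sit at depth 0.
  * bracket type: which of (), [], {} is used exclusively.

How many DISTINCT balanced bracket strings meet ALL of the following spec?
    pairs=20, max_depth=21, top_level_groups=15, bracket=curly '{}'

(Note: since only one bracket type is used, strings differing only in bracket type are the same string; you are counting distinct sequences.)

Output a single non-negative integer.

Spec: pairs=20 depth=21 groups=15
Count(depth <= 21) = 31878
Count(depth <= 20) = 31878
Count(depth == 21) = 31878 - 31878 = 0

Answer: 0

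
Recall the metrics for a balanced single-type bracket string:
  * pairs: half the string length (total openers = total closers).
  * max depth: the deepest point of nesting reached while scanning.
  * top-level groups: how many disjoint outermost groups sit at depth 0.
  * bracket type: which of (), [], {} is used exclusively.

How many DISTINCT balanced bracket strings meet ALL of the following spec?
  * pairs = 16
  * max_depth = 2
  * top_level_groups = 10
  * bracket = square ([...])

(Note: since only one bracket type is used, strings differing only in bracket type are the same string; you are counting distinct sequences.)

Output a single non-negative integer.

Answer: 5005

Derivation:
Spec: pairs=16 depth=2 groups=10
Count(depth <= 2) = 5005
Count(depth <= 1) = 0
Count(depth == 2) = 5005 - 0 = 5005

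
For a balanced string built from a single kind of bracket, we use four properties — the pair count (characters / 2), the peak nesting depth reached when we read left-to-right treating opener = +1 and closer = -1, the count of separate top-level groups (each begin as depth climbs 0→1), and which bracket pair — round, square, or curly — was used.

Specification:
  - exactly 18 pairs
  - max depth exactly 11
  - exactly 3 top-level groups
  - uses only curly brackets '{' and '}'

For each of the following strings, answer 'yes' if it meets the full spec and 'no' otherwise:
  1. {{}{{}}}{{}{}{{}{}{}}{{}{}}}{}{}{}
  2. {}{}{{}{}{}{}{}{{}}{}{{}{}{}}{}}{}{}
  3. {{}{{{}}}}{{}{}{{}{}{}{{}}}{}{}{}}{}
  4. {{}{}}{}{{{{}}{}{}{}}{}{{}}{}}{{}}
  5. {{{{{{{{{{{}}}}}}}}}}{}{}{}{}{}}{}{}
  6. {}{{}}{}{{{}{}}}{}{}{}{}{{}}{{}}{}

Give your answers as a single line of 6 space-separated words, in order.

String 1 '{{}{{}}}{{}{}{{}{}{}}{{}{}}}{}{}{}': depth seq [1 2 1 2 3 2 1 0 1 2 1 2 1 2 3 2 3 2 3 2 1 2 3 2 3 2 1 0 1 0 1 0 1 0]
  -> pairs=17 depth=3 groups=5 -> no
String 2 '{}{}{{}{}{}{}{}{{}}{}{{}{}{}}{}}{}{}': depth seq [1 0 1 0 1 2 1 2 1 2 1 2 1 2 1 2 3 2 1 2 1 2 3 2 3 2 3 2 1 2 1 0 1 0 1 0]
  -> pairs=18 depth=3 groups=5 -> no
String 3 '{{}{{{}}}}{{}{}{{}{}{}{{}}}{}{}{}}{}': depth seq [1 2 1 2 3 4 3 2 1 0 1 2 1 2 1 2 3 2 3 2 3 2 3 4 3 2 1 2 1 2 1 2 1 0 1 0]
  -> pairs=18 depth=4 groups=3 -> no
String 4 '{{}{}}{}{{{{}}{}{}{}}{}{{}}{}}{{}}': depth seq [1 2 1 2 1 0 1 0 1 2 3 4 3 2 3 2 3 2 3 2 1 2 1 2 3 2 1 2 1 0 1 2 1 0]
  -> pairs=17 depth=4 groups=4 -> no
String 5 '{{{{{{{{{{{}}}}}}}}}}{}{}{}{}{}}{}{}': depth seq [1 2 3 4 5 6 7 8 9 10 11 10 9 8 7 6 5 4 3 2 1 2 1 2 1 2 1 2 1 2 1 0 1 0 1 0]
  -> pairs=18 depth=11 groups=3 -> yes
String 6 '{}{{}}{}{{{}{}}}{}{}{}{}{{}}{{}}{}': depth seq [1 0 1 2 1 0 1 0 1 2 3 2 3 2 1 0 1 0 1 0 1 0 1 0 1 2 1 0 1 2 1 0 1 0]
  -> pairs=17 depth=3 groups=11 -> no

Answer: no no no no yes no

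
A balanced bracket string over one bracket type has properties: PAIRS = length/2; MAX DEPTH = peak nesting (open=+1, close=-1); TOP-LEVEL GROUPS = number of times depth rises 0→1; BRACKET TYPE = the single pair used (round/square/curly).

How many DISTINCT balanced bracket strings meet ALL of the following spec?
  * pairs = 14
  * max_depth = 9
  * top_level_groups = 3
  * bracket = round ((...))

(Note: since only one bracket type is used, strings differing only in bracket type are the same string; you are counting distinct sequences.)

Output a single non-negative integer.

Spec: pairs=14 depth=9 groups=3
Count(depth <= 9) = 534201
Count(depth <= 8) = 530400
Count(depth == 9) = 534201 - 530400 = 3801

Answer: 3801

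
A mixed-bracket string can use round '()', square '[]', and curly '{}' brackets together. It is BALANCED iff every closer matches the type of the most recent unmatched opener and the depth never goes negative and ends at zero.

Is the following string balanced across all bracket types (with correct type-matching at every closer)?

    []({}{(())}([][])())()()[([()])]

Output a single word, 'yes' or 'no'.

pos 0: push '['; stack = [
pos 1: ']' matches '['; pop; stack = (empty)
pos 2: push '('; stack = (
pos 3: push '{'; stack = ({
pos 4: '}' matches '{'; pop; stack = (
pos 5: push '{'; stack = ({
pos 6: push '('; stack = ({(
pos 7: push '('; stack = ({((
pos 8: ')' matches '('; pop; stack = ({(
pos 9: ')' matches '('; pop; stack = ({
pos 10: '}' matches '{'; pop; stack = (
pos 11: push '('; stack = ((
pos 12: push '['; stack = (([
pos 13: ']' matches '['; pop; stack = ((
pos 14: push '['; stack = (([
pos 15: ']' matches '['; pop; stack = ((
pos 16: ')' matches '('; pop; stack = (
pos 17: push '('; stack = ((
pos 18: ')' matches '('; pop; stack = (
pos 19: ')' matches '('; pop; stack = (empty)
pos 20: push '('; stack = (
pos 21: ')' matches '('; pop; stack = (empty)
pos 22: push '('; stack = (
pos 23: ')' matches '('; pop; stack = (empty)
pos 24: push '['; stack = [
pos 25: push '('; stack = [(
pos 26: push '['; stack = [([
pos 27: push '('; stack = [([(
pos 28: ')' matches '('; pop; stack = [([
pos 29: ']' matches '['; pop; stack = [(
pos 30: ')' matches '('; pop; stack = [
pos 31: ']' matches '['; pop; stack = (empty)
end: stack empty → VALID
Verdict: properly nested → yes

Answer: yes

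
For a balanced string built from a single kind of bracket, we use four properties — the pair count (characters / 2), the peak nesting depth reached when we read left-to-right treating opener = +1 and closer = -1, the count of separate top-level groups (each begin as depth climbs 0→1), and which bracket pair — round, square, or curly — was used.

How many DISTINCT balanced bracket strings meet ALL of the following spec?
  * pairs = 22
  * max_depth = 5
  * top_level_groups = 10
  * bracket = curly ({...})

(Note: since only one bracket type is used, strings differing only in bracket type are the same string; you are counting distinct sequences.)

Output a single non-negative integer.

Answer: 40422745

Derivation:
Spec: pairs=22 depth=5 groups=10
Count(depth <= 5) = 138357250
Count(depth <= 4) = 97934505
Count(depth == 5) = 138357250 - 97934505 = 40422745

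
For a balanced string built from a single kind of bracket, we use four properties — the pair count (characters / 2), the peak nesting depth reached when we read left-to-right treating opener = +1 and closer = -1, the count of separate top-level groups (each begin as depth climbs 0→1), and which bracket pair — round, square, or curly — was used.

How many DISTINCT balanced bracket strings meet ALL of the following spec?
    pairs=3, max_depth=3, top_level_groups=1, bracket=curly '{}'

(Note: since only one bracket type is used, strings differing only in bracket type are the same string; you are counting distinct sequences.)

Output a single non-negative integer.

Answer: 1

Derivation:
Spec: pairs=3 depth=3 groups=1
Count(depth <= 3) = 2
Count(depth <= 2) = 1
Count(depth == 3) = 2 - 1 = 1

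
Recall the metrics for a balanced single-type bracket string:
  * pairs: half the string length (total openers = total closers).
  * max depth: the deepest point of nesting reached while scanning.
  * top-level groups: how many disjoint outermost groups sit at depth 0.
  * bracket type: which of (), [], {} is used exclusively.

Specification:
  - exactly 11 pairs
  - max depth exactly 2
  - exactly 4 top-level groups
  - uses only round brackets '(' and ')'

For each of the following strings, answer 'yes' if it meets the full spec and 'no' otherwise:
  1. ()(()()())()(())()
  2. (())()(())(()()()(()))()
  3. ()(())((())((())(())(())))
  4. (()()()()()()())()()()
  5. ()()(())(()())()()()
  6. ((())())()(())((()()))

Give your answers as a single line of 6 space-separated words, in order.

String 1 '()(()()())()(())()': depth seq [1 0 1 2 1 2 1 2 1 0 1 0 1 2 1 0 1 0]
  -> pairs=9 depth=2 groups=5 -> no
String 2 '(())()(())(()()()(()))()': depth seq [1 2 1 0 1 0 1 2 1 0 1 2 1 2 1 2 1 2 3 2 1 0 1 0]
  -> pairs=12 depth=3 groups=5 -> no
String 3 '()(())((())((())(())(())))': depth seq [1 0 1 2 1 0 1 2 3 2 1 2 3 4 3 2 3 4 3 2 3 4 3 2 1 0]
  -> pairs=13 depth=4 groups=3 -> no
String 4 '(()()()()()()())()()()': depth seq [1 2 1 2 1 2 1 2 1 2 1 2 1 2 1 0 1 0 1 0 1 0]
  -> pairs=11 depth=2 groups=4 -> yes
String 5 '()()(())(()())()()()': depth seq [1 0 1 0 1 2 1 0 1 2 1 2 1 0 1 0 1 0 1 0]
  -> pairs=10 depth=2 groups=7 -> no
String 6 '((())())()(())((()()))': depth seq [1 2 3 2 1 2 1 0 1 0 1 2 1 0 1 2 3 2 3 2 1 0]
  -> pairs=11 depth=3 groups=4 -> no

Answer: no no no yes no no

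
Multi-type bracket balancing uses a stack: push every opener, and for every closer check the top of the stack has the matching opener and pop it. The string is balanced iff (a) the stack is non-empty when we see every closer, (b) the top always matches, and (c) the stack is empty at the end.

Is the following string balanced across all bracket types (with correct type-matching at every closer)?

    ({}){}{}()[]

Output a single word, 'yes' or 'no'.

Answer: yes

Derivation:
pos 0: push '('; stack = (
pos 1: push '{'; stack = ({
pos 2: '}' matches '{'; pop; stack = (
pos 3: ')' matches '('; pop; stack = (empty)
pos 4: push '{'; stack = {
pos 5: '}' matches '{'; pop; stack = (empty)
pos 6: push '{'; stack = {
pos 7: '}' matches '{'; pop; stack = (empty)
pos 8: push '('; stack = (
pos 9: ')' matches '('; pop; stack = (empty)
pos 10: push '['; stack = [
pos 11: ']' matches '['; pop; stack = (empty)
end: stack empty → VALID
Verdict: properly nested → yes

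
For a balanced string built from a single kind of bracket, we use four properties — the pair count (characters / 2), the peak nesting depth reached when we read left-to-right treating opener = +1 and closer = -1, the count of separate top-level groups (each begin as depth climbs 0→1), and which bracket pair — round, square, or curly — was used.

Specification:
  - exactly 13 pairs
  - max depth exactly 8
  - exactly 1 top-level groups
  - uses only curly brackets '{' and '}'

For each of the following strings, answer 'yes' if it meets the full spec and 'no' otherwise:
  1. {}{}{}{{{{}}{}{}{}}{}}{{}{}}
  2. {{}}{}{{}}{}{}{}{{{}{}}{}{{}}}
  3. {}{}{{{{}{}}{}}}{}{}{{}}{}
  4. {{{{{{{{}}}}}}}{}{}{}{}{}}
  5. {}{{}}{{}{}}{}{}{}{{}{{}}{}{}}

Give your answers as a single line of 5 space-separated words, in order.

Answer: no no no yes no

Derivation:
String 1 '{}{}{}{{{{}}{}{}{}}{}}{{}{}}': depth seq [1 0 1 0 1 0 1 2 3 4 3 2 3 2 3 2 3 2 1 2 1 0 1 2 1 2 1 0]
  -> pairs=14 depth=4 groups=5 -> no
String 2 '{{}}{}{{}}{}{}{}{{{}{}}{}{{}}}': depth seq [1 2 1 0 1 0 1 2 1 0 1 0 1 0 1 0 1 2 3 2 3 2 1 2 1 2 3 2 1 0]
  -> pairs=15 depth=3 groups=7 -> no
String 3 '{}{}{{{{}{}}{}}}{}{}{{}}{}': depth seq [1 0 1 0 1 2 3 4 3 4 3 2 3 2 1 0 1 0 1 0 1 2 1 0 1 0]
  -> pairs=13 depth=4 groups=7 -> no
String 4 '{{{{{{{{}}}}}}}{}{}{}{}{}}': depth seq [1 2 3 4 5 6 7 8 7 6 5 4 3 2 1 2 1 2 1 2 1 2 1 2 1 0]
  -> pairs=13 depth=8 groups=1 -> yes
String 5 '{}{{}}{{}{}}{}{}{}{{}{{}}{}{}}': depth seq [1 0 1 2 1 0 1 2 1 2 1 0 1 0 1 0 1 0 1 2 1 2 3 2 1 2 1 2 1 0]
  -> pairs=15 depth=3 groups=7 -> no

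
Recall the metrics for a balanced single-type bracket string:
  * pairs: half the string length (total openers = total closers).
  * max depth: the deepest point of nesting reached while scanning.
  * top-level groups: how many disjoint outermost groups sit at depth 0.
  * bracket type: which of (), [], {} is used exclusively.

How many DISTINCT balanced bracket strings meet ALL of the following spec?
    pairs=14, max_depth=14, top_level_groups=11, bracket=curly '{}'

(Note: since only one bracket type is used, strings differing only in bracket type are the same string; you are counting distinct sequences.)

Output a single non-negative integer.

Answer: 0

Derivation:
Spec: pairs=14 depth=14 groups=11
Count(depth <= 14) = 440
Count(depth <= 13) = 440
Count(depth == 14) = 440 - 440 = 0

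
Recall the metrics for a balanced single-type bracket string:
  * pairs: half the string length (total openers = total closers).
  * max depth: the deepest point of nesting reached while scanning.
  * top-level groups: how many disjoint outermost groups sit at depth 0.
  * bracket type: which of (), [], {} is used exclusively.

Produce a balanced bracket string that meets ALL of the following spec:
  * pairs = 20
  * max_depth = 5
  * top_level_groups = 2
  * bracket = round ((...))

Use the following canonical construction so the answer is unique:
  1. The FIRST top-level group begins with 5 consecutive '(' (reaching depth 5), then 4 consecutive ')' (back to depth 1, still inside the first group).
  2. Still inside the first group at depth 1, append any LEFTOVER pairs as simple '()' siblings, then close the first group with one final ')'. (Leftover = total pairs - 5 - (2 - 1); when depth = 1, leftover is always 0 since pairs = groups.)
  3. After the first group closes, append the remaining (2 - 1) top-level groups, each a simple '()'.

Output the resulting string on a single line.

Answer: ((((())))()()()()()()()()()()()()()())()

Derivation:
Spec: pairs=20 depth=5 groups=2
Leftover pairs = 20 - 5 - (2-1) = 14
First group: deep chain of depth 5 + 14 sibling pairs
Remaining 1 groups: simple '()' each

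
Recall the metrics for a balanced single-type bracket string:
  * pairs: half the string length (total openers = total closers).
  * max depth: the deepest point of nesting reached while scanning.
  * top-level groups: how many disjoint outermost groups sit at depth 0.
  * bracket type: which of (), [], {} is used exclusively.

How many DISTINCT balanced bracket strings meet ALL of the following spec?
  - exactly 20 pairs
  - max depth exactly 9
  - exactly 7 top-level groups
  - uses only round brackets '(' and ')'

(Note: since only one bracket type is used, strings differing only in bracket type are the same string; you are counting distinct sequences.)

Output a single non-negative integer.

Answer: 755160

Derivation:
Spec: pairs=20 depth=9 groups=7
Count(depth <= 9) = 121395008
Count(depth <= 8) = 120639848
Count(depth == 9) = 121395008 - 120639848 = 755160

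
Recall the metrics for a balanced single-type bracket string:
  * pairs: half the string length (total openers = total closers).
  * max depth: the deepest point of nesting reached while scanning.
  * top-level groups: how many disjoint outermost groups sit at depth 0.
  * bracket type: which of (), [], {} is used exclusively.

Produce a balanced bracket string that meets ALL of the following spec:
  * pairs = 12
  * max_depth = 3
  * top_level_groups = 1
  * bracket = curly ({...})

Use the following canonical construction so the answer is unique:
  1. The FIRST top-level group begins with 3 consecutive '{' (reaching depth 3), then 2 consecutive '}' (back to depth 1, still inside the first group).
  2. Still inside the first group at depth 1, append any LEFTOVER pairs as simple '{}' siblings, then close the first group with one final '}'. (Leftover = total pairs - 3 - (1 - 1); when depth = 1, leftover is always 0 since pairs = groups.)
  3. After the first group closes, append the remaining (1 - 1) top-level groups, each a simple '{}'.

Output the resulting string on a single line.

Spec: pairs=12 depth=3 groups=1
Leftover pairs = 12 - 3 - (1-1) = 9
First group: deep chain of depth 3 + 9 sibling pairs
Remaining 0 groups: simple '{}' each

Answer: {{{}}{}{}{}{}{}{}{}{}{}}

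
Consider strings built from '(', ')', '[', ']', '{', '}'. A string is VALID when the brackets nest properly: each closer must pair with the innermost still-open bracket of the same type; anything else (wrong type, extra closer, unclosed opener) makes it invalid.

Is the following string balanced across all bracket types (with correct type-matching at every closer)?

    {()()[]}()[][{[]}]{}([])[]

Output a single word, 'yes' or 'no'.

pos 0: push '{'; stack = {
pos 1: push '('; stack = {(
pos 2: ')' matches '('; pop; stack = {
pos 3: push '('; stack = {(
pos 4: ')' matches '('; pop; stack = {
pos 5: push '['; stack = {[
pos 6: ']' matches '['; pop; stack = {
pos 7: '}' matches '{'; pop; stack = (empty)
pos 8: push '('; stack = (
pos 9: ')' matches '('; pop; stack = (empty)
pos 10: push '['; stack = [
pos 11: ']' matches '['; pop; stack = (empty)
pos 12: push '['; stack = [
pos 13: push '{'; stack = [{
pos 14: push '['; stack = [{[
pos 15: ']' matches '['; pop; stack = [{
pos 16: '}' matches '{'; pop; stack = [
pos 17: ']' matches '['; pop; stack = (empty)
pos 18: push '{'; stack = {
pos 19: '}' matches '{'; pop; stack = (empty)
pos 20: push '('; stack = (
pos 21: push '['; stack = ([
pos 22: ']' matches '['; pop; stack = (
pos 23: ')' matches '('; pop; stack = (empty)
pos 24: push '['; stack = [
pos 25: ']' matches '['; pop; stack = (empty)
end: stack empty → VALID
Verdict: properly nested → yes

Answer: yes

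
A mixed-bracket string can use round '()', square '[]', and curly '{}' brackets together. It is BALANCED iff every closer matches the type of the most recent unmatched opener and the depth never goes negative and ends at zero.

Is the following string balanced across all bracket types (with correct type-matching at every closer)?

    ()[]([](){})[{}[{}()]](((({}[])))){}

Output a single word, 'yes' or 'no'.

pos 0: push '('; stack = (
pos 1: ')' matches '('; pop; stack = (empty)
pos 2: push '['; stack = [
pos 3: ']' matches '['; pop; stack = (empty)
pos 4: push '('; stack = (
pos 5: push '['; stack = ([
pos 6: ']' matches '['; pop; stack = (
pos 7: push '('; stack = ((
pos 8: ')' matches '('; pop; stack = (
pos 9: push '{'; stack = ({
pos 10: '}' matches '{'; pop; stack = (
pos 11: ')' matches '('; pop; stack = (empty)
pos 12: push '['; stack = [
pos 13: push '{'; stack = [{
pos 14: '}' matches '{'; pop; stack = [
pos 15: push '['; stack = [[
pos 16: push '{'; stack = [[{
pos 17: '}' matches '{'; pop; stack = [[
pos 18: push '('; stack = [[(
pos 19: ')' matches '('; pop; stack = [[
pos 20: ']' matches '['; pop; stack = [
pos 21: ']' matches '['; pop; stack = (empty)
pos 22: push '('; stack = (
pos 23: push '('; stack = ((
pos 24: push '('; stack = (((
pos 25: push '('; stack = ((((
pos 26: push '{'; stack = (((({
pos 27: '}' matches '{'; pop; stack = ((((
pos 28: push '['; stack = (((([
pos 29: ']' matches '['; pop; stack = ((((
pos 30: ')' matches '('; pop; stack = (((
pos 31: ')' matches '('; pop; stack = ((
pos 32: ')' matches '('; pop; stack = (
pos 33: ')' matches '('; pop; stack = (empty)
pos 34: push '{'; stack = {
pos 35: '}' matches '{'; pop; stack = (empty)
end: stack empty → VALID
Verdict: properly nested → yes

Answer: yes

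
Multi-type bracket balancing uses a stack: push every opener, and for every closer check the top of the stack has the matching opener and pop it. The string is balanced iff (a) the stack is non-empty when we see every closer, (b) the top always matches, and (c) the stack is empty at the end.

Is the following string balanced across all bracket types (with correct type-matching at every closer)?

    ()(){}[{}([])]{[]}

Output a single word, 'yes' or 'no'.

pos 0: push '('; stack = (
pos 1: ')' matches '('; pop; stack = (empty)
pos 2: push '('; stack = (
pos 3: ')' matches '('; pop; stack = (empty)
pos 4: push '{'; stack = {
pos 5: '}' matches '{'; pop; stack = (empty)
pos 6: push '['; stack = [
pos 7: push '{'; stack = [{
pos 8: '}' matches '{'; pop; stack = [
pos 9: push '('; stack = [(
pos 10: push '['; stack = [([
pos 11: ']' matches '['; pop; stack = [(
pos 12: ')' matches '('; pop; stack = [
pos 13: ']' matches '['; pop; stack = (empty)
pos 14: push '{'; stack = {
pos 15: push '['; stack = {[
pos 16: ']' matches '['; pop; stack = {
pos 17: '}' matches '{'; pop; stack = (empty)
end: stack empty → VALID
Verdict: properly nested → yes

Answer: yes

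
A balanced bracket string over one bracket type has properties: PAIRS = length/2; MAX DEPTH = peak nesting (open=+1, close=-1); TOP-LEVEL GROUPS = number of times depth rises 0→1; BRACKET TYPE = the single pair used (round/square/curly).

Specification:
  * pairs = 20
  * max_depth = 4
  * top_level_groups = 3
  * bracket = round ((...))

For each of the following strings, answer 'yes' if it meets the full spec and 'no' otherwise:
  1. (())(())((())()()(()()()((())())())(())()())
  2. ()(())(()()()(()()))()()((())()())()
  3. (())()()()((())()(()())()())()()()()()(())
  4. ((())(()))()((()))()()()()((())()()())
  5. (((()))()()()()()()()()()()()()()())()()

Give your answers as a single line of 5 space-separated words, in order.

Answer: no no no no yes

Derivation:
String 1 '(())(())((())()()(()()()((())())())(())()())': depth seq [1 2 1 0 1 2 1 0 1 2 3 2 1 2 1 2 1 2 3 2 3 2 3 2 3 4 5 4 3 4 3 2 3 2 1 2 3 2 1 2 1 2 1 0]
  -> pairs=22 depth=5 groups=3 -> no
String 2 '()(())(()()()(()()))()()((())()())()': depth seq [1 0 1 2 1 0 1 2 1 2 1 2 1 2 3 2 3 2 1 0 1 0 1 0 1 2 3 2 1 2 1 2 1 0 1 0]
  -> pairs=18 depth=3 groups=7 -> no
String 3 '(())()()()((())()(()())()())()()()()()(())': depth seq [1 2 1 0 1 0 1 0 1 0 1 2 3 2 1 2 1 2 3 2 3 2 1 2 1 2 1 0 1 0 1 0 1 0 1 0 1 0 1 2 1 0]
  -> pairs=21 depth=3 groups=11 -> no
String 4 '((())(()))()((()))()()()()((())()()())': depth seq [1 2 3 2 1 2 3 2 1 0 1 0 1 2 3 2 1 0 1 0 1 0 1 0 1 0 1 2 3 2 1 2 1 2 1 2 1 0]
  -> pairs=19 depth=3 groups=8 -> no
String 5 '(((()))()()()()()()()()()()()()()())()()': depth seq [1 2 3 4 3 2 1 2 1 2 1 2 1 2 1 2 1 2 1 2 1 2 1 2 1 2 1 2 1 2 1 2 1 2 1 0 1 0 1 0]
  -> pairs=20 depth=4 groups=3 -> yes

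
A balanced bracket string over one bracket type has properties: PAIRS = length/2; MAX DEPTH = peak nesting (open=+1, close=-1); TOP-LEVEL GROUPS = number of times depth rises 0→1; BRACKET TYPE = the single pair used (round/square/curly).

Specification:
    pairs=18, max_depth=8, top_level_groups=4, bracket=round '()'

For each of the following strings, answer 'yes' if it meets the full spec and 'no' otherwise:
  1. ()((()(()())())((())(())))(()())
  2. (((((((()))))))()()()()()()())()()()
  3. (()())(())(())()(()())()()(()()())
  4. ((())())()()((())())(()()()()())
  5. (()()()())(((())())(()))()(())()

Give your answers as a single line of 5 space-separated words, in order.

String 1 '()((()(()())())((())(())))(()())': depth seq [1 0 1 2 3 2 3 4 3 4 3 2 3 2 1 2 3 4 3 2 3 4 3 2 1 0 1 2 1 2 1 0]
  -> pairs=16 depth=4 groups=3 -> no
String 2 '(((((((()))))))()()()()()()())()()()': depth seq [1 2 3 4 5 6 7 8 7 6 5 4 3 2 1 2 1 2 1 2 1 2 1 2 1 2 1 2 1 0 1 0 1 0 1 0]
  -> pairs=18 depth=8 groups=4 -> yes
String 3 '(()())(())(())()(()())()()(()()())': depth seq [1 2 1 2 1 0 1 2 1 0 1 2 1 0 1 0 1 2 1 2 1 0 1 0 1 0 1 2 1 2 1 2 1 0]
  -> pairs=17 depth=2 groups=8 -> no
String 4 '((())())()()((())())(()()()()())': depth seq [1 2 3 2 1 2 1 0 1 0 1 0 1 2 3 2 1 2 1 0 1 2 1 2 1 2 1 2 1 2 1 0]
  -> pairs=16 depth=3 groups=5 -> no
String 5 '(()()()())(((())())(()))()(())()': depth seq [1 2 1 2 1 2 1 2 1 0 1 2 3 4 3 2 3 2 1 2 3 2 1 0 1 0 1 2 1 0 1 0]
  -> pairs=16 depth=4 groups=5 -> no

Answer: no yes no no no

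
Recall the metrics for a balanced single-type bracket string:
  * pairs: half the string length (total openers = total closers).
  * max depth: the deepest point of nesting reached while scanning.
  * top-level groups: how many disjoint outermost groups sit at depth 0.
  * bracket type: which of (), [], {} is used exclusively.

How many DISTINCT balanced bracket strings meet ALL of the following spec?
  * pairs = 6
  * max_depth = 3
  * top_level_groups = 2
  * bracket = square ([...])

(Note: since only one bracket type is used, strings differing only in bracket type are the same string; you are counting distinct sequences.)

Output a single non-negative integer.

Spec: pairs=6 depth=3 groups=2
Count(depth <= 3) = 28
Count(depth <= 2) = 5
Count(depth == 3) = 28 - 5 = 23

Answer: 23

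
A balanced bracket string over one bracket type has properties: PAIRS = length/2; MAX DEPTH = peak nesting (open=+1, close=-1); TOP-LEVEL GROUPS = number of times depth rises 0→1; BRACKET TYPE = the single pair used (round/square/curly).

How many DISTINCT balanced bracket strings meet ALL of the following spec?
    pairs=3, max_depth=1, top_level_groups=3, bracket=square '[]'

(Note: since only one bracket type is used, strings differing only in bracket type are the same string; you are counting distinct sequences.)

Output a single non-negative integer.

Answer: 1

Derivation:
Spec: pairs=3 depth=1 groups=3
Count(depth <= 1) = 1
Count(depth <= 0) = 0
Count(depth == 1) = 1 - 0 = 1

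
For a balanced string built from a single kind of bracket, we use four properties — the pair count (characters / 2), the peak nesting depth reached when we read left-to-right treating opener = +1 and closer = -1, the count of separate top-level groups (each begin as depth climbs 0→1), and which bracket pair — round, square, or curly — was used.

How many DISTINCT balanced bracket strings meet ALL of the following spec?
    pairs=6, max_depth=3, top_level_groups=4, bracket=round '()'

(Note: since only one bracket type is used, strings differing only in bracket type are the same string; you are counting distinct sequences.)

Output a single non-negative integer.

Answer: 4

Derivation:
Spec: pairs=6 depth=3 groups=4
Count(depth <= 3) = 14
Count(depth <= 2) = 10
Count(depth == 3) = 14 - 10 = 4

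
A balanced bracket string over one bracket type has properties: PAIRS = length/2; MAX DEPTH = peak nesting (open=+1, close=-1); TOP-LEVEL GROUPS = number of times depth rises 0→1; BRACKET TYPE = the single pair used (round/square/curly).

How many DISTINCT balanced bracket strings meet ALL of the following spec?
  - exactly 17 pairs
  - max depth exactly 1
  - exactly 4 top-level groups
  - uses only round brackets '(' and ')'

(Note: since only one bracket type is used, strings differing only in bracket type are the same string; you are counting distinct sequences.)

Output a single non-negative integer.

Answer: 0

Derivation:
Spec: pairs=17 depth=1 groups=4
Count(depth <= 1) = 0
Count(depth <= 0) = 0
Count(depth == 1) = 0 - 0 = 0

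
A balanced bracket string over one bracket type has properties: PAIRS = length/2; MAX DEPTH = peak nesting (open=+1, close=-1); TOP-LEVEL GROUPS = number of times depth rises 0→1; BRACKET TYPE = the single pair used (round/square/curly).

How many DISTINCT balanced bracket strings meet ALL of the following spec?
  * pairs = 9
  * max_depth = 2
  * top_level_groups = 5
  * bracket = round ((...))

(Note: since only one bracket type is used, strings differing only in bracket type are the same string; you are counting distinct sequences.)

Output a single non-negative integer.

Spec: pairs=9 depth=2 groups=5
Count(depth <= 2) = 70
Count(depth <= 1) = 0
Count(depth == 2) = 70 - 0 = 70

Answer: 70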